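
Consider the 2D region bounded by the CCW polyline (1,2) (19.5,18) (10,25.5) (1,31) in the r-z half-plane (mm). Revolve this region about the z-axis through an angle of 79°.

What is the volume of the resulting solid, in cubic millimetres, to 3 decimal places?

Profile (r,z), 4 vertices: (1,2) (19.5,18) (10,25.5) (1,31)
edge 0: (1,2)→(19.5,18)  cross = 1·18 − 19.5·2 = -21.0000; (r_i+r_j)·cross = 20.5·-21.0000 = -430.5000
edge 1: (19.5,18)→(10,25.5)  cross = 19.5·25.5 − 10·18 = 317.2500; (r_i+r_j)·cross = 29.5·317.2500 = 9358.8750
edge 2: (10,25.5)→(1,31)  cross = 10·31 − 1·25.5 = 284.5000; (r_i+r_j)·cross = 11·284.5000 = 3129.5000
edge 3: (1,31)→(1,2)  cross = 1·2 − 1·31 = -29.0000; (r_i+r_j)·cross = 2·-29.0000 = -58.0000
Σcross = 551.7500 → A = |Σcross|/2 = 275.8750 mm²
Σ(r_i+r_j)·cross = 11999.8750 → first moment M = |Σ|/6 = 1999.9792
R_c = M/A = 1999.9792/275.8750 = 7.2496 mm
θ = 79° = 1.378810 rad
V = θ·R_c·A = 1.378810·7.2496·275.8750 = 2757.591 mm³

Volume = 2757.591 mm³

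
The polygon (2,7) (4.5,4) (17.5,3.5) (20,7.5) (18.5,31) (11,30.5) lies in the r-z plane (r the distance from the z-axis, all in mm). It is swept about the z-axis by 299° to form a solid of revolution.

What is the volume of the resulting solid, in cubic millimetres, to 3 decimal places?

Volume = 22850.767 mm³

Profile (r,z), 6 vertices: (2,7) (4.5,4) (17.5,3.5) (20,7.5) (18.5,31) (11,30.5)
edge 0: (2,7)→(4.5,4)  cross = 2·4 − 4.5·7 = -23.5000; (r_i+r_j)·cross = 6.5·-23.5000 = -152.7500
edge 1: (4.5,4)→(17.5,3.5)  cross = 4.5·3.5 − 17.5·4 = -54.2500; (r_i+r_j)·cross = 22·-54.2500 = -1193.5000
edge 2: (17.5,3.5)→(20,7.5)  cross = 17.5·7.5 − 20·3.5 = 61.2500; (r_i+r_j)·cross = 37.5·61.2500 = 2296.8750
edge 3: (20,7.5)→(18.5,31)  cross = 20·31 − 18.5·7.5 = 481.2500; (r_i+r_j)·cross = 38.5·481.2500 = 18528.1250
edge 4: (18.5,31)→(11,30.5)  cross = 18.5·30.5 − 11·31 = 223.2500; (r_i+r_j)·cross = 29.5·223.2500 = 6585.8750
edge 5: (11,30.5)→(2,7)  cross = 11·7 − 2·30.5 = 16.0000; (r_i+r_j)·cross = 13·16.0000 = 208.0000
Σcross = 704.0000 → A = |Σcross|/2 = 352.0000 mm²
Σ(r_i+r_j)·cross = 26272.6250 → first moment M = |Σ|/6 = 4378.7708
R_c = M/A = 4378.7708/352.0000 = 12.4397 mm
θ = 299° = 5.218534 rad
V = θ·R_c·A = 5.218534·12.4397·352.0000 = 22850.767 mm³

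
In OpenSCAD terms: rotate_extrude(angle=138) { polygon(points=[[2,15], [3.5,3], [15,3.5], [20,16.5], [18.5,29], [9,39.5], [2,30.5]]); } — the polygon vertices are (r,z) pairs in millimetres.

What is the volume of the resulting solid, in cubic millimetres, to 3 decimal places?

Profile (r,z), 7 vertices: (2,15) (3.5,3) (15,3.5) (20,16.5) (18.5,29) (9,39.5) (2,30.5)
edge 0: (2,15)→(3.5,3)  cross = 2·3 − 3.5·15 = -46.5000; (r_i+r_j)·cross = 5.5·-46.5000 = -255.7500
edge 1: (3.5,3)→(15,3.5)  cross = 3.5·3.5 − 15·3 = -32.7500; (r_i+r_j)·cross = 18.5·-32.7500 = -605.8750
edge 2: (15,3.5)→(20,16.5)  cross = 15·16.5 − 20·3.5 = 177.5000; (r_i+r_j)·cross = 35·177.5000 = 6212.5000
edge 3: (20,16.5)→(18.5,29)  cross = 20·29 − 18.5·16.5 = 274.7500; (r_i+r_j)·cross = 38.5·274.7500 = 10577.8750
edge 4: (18.5,29)→(9,39.5)  cross = 18.5·39.5 − 9·29 = 469.7500; (r_i+r_j)·cross = 27.5·469.7500 = 12918.1250
edge 5: (9,39.5)→(2,30.5)  cross = 9·30.5 − 2·39.5 = 195.5000; (r_i+r_j)·cross = 11·195.5000 = 2150.5000
edge 6: (2,30.5)→(2,15)  cross = 2·15 − 2·30.5 = -31.0000; (r_i+r_j)·cross = 4·-31.0000 = -124.0000
Σcross = 1007.2500 → A = |Σcross|/2 = 503.6250 mm²
Σ(r_i+r_j)·cross = 30873.3750 → first moment M = |Σ|/6 = 5145.5625
R_c = M/A = 5145.5625/503.6250 = 10.2171 mm
θ = 138° = 2.408554 rad
V = θ·R_c·A = 2.408554·10.2171·503.6250 = 12393.367 mm³

Volume = 12393.367 mm³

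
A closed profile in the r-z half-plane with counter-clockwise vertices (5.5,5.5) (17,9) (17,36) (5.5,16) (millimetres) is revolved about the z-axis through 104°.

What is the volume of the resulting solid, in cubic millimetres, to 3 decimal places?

Profile (r,z), 4 vertices: (5.5,5.5) (17,9) (17,36) (5.5,16)
edge 0: (5.5,5.5)→(17,9)  cross = 5.5·9 − 17·5.5 = -44.0000; (r_i+r_j)·cross = 22.5·-44.0000 = -990.0000
edge 1: (17,9)→(17,36)  cross = 17·36 − 17·9 = 459.0000; (r_i+r_j)·cross = 34·459.0000 = 15606.0000
edge 2: (17,36)→(5.5,16)  cross = 17·16 − 5.5·36 = 74.0000; (r_i+r_j)·cross = 22.5·74.0000 = 1665.0000
edge 3: (5.5,16)→(5.5,5.5)  cross = 5.5·5.5 − 5.5·16 = -57.7500; (r_i+r_j)·cross = 11·-57.7500 = -635.2500
Σcross = 431.2500 → A = |Σcross|/2 = 215.6250 mm²
Σ(r_i+r_j)·cross = 15645.7500 → first moment M = |Σ|/6 = 2607.6250
R_c = M/A = 2607.6250/215.6250 = 12.0933 mm
θ = 104° = 1.815142 rad
V = θ·R_c·A = 1.815142·12.0933·215.6250 = 4733.211 mm³

Volume = 4733.211 mm³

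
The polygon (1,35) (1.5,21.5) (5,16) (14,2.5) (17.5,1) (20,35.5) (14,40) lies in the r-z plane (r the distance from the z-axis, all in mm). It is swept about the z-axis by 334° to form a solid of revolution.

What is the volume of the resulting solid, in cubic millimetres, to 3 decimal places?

Volume = 33055.611 mm³

Profile (r,z), 7 vertices: (1,35) (1.5,21.5) (5,16) (14,2.5) (17.5,1) (20,35.5) (14,40)
edge 0: (1,35)→(1.5,21.5)  cross = 1·21.5 − 1.5·35 = -31.0000; (r_i+r_j)·cross = 2.5·-31.0000 = -77.5000
edge 1: (1.5,21.5)→(5,16)  cross = 1.5·16 − 5·21.5 = -83.5000; (r_i+r_j)·cross = 6.5·-83.5000 = -542.7500
edge 2: (5,16)→(14,2.5)  cross = 5·2.5 − 14·16 = -211.5000; (r_i+r_j)·cross = 19·-211.5000 = -4018.5000
edge 3: (14,2.5)→(17.5,1)  cross = 14·1 − 17.5·2.5 = -29.7500; (r_i+r_j)·cross = 31.5·-29.7500 = -937.1250
edge 4: (17.5,1)→(20,35.5)  cross = 17.5·35.5 − 20·1 = 601.2500; (r_i+r_j)·cross = 37.5·601.2500 = 22546.8750
edge 5: (20,35.5)→(14,40)  cross = 20·40 − 14·35.5 = 303.0000; (r_i+r_j)·cross = 34·303.0000 = 10302.0000
edge 6: (14,40)→(1,35)  cross = 14·35 − 1·40 = 450.0000; (r_i+r_j)·cross = 15·450.0000 = 6750.0000
Σcross = 998.5000 → A = |Σcross|/2 = 499.2500 mm²
Σ(r_i+r_j)·cross = 34023.0000 → first moment M = |Σ|/6 = 5670.5000
R_c = M/A = 5670.5000/499.2500 = 11.3580 mm
θ = 334° = 5.829400 rad
V = θ·R_c·A = 5.829400·11.3580·499.2500 = 33055.611 mm³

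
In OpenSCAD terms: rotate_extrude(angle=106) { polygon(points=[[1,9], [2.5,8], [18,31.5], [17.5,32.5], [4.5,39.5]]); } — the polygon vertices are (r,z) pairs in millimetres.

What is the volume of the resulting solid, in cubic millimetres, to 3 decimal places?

Profile (r,z), 5 vertices: (1,9) (2.5,8) (18,31.5) (17.5,32.5) (4.5,39.5)
edge 0: (1,9)→(2.5,8)  cross = 1·8 − 2.5·9 = -14.5000; (r_i+r_j)·cross = 3.5·-14.5000 = -50.7500
edge 1: (2.5,8)→(18,31.5)  cross = 2.5·31.5 − 18·8 = -65.2500; (r_i+r_j)·cross = 20.5·-65.2500 = -1337.6250
edge 2: (18,31.5)→(17.5,32.5)  cross = 18·32.5 − 17.5·31.5 = 33.7500; (r_i+r_j)·cross = 35.5·33.7500 = 1198.1250
edge 3: (17.5,32.5)→(4.5,39.5)  cross = 17.5·39.5 − 4.5·32.5 = 545.0000; (r_i+r_j)·cross = 22·545.0000 = 11990.0000
edge 4: (4.5,39.5)→(1,9)  cross = 4.5·9 − 1·39.5 = 1.0000; (r_i+r_j)·cross = 5.5·1.0000 = 5.5000
Σcross = 500.0000 → A = |Σcross|/2 = 250.0000 mm²
Σ(r_i+r_j)·cross = 11805.2500 → first moment M = |Σ|/6 = 1967.5417
R_c = M/A = 1967.5417/250.0000 = 7.8702 mm
θ = 106° = 1.850049 rad
V = θ·R_c·A = 1.850049·7.8702·250.0000 = 3640.049 mm³

Volume = 3640.049 mm³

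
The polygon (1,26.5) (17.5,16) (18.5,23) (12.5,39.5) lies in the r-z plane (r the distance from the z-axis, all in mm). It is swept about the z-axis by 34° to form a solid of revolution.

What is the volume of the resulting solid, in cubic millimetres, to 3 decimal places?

Volume = 1308.473 mm³

Profile (r,z), 4 vertices: (1,26.5) (17.5,16) (18.5,23) (12.5,39.5)
edge 0: (1,26.5)→(17.5,16)  cross = 1·16 − 17.5·26.5 = -447.7500; (r_i+r_j)·cross = 18.5·-447.7500 = -8283.3750
edge 1: (17.5,16)→(18.5,23)  cross = 17.5·23 − 18.5·16 = 106.5000; (r_i+r_j)·cross = 36·106.5000 = 3834.0000
edge 2: (18.5,23)→(12.5,39.5)  cross = 18.5·39.5 − 12.5·23 = 443.2500; (r_i+r_j)·cross = 31·443.2500 = 13740.7500
edge 3: (12.5,39.5)→(1,26.5)  cross = 12.5·26.5 − 1·39.5 = 291.7500; (r_i+r_j)·cross = 13.5·291.7500 = 3938.6250
Σcross = 393.7500 → A = |Σcross|/2 = 196.8750 mm²
Σ(r_i+r_j)·cross = 13230.0000 → first moment M = |Σ|/6 = 2205.0000
R_c = M/A = 2205.0000/196.8750 = 11.2000 mm
θ = 34° = 0.593412 rad
V = θ·R_c·A = 0.593412·11.2000·196.8750 = 1308.473 mm³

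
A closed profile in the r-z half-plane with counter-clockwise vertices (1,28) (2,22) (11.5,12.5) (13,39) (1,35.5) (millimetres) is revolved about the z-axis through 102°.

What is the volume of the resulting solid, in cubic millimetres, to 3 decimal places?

Volume = 2886.059 mm³

Profile (r,z), 5 vertices: (1,28) (2,22) (11.5,12.5) (13,39) (1,35.5)
edge 0: (1,28)→(2,22)  cross = 1·22 − 2·28 = -34.0000; (r_i+r_j)·cross = 3·-34.0000 = -102.0000
edge 1: (2,22)→(11.5,12.5)  cross = 2·12.5 − 11.5·22 = -228.0000; (r_i+r_j)·cross = 13.5·-228.0000 = -3078.0000
edge 2: (11.5,12.5)→(13,39)  cross = 11.5·39 − 13·12.5 = 286.0000; (r_i+r_j)·cross = 24.5·286.0000 = 7007.0000
edge 3: (13,39)→(1,35.5)  cross = 13·35.5 − 1·39 = 422.5000; (r_i+r_j)·cross = 14·422.5000 = 5915.0000
edge 4: (1,35.5)→(1,28)  cross = 1·28 − 1·35.5 = -7.5000; (r_i+r_j)·cross = 2·-7.5000 = -15.0000
Σcross = 439.0000 → A = |Σcross|/2 = 219.5000 mm²
Σ(r_i+r_j)·cross = 9727.0000 → first moment M = |Σ|/6 = 1621.1667
R_c = M/A = 1621.1667/219.5000 = 7.3857 mm
θ = 102° = 1.780236 rad
V = θ·R_c·A = 1.780236·7.3857·219.5000 = 2886.059 mm³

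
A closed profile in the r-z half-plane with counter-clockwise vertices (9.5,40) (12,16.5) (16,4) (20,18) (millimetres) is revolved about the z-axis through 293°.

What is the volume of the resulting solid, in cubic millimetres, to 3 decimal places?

Volume = 11118.818 mm³

Profile (r,z), 4 vertices: (9.5,40) (12,16.5) (16,4) (20,18)
edge 0: (9.5,40)→(12,16.5)  cross = 9.5·16.5 − 12·40 = -323.2500; (r_i+r_j)·cross = 21.5·-323.2500 = -6949.8750
edge 1: (12,16.5)→(16,4)  cross = 12·4 − 16·16.5 = -216.0000; (r_i+r_j)·cross = 28·-216.0000 = -6048.0000
edge 2: (16,4)→(20,18)  cross = 16·18 − 20·4 = 208.0000; (r_i+r_j)·cross = 36·208.0000 = 7488.0000
edge 3: (20,18)→(9.5,40)  cross = 20·40 − 9.5·18 = 629.0000; (r_i+r_j)·cross = 29.5·629.0000 = 18555.5000
Σcross = 297.7500 → A = |Σcross|/2 = 148.8750 mm²
Σ(r_i+r_j)·cross = 13045.6250 → first moment M = |Σ|/6 = 2174.2708
R_c = M/A = 2174.2708/148.8750 = 14.6047 mm
θ = 293° = 5.113815 rad
V = θ·R_c·A = 5.113815·14.6047·148.8750 = 11118.818 mm³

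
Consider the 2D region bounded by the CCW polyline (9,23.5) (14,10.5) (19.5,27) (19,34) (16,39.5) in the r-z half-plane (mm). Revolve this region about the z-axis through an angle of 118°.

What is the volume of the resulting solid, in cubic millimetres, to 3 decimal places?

Volume = 4779.858 mm³

Profile (r,z), 5 vertices: (9,23.5) (14,10.5) (19.5,27) (19,34) (16,39.5)
edge 0: (9,23.5)→(14,10.5)  cross = 9·10.5 − 14·23.5 = -234.5000; (r_i+r_j)·cross = 23·-234.5000 = -5393.5000
edge 1: (14,10.5)→(19.5,27)  cross = 14·27 − 19.5·10.5 = 173.2500; (r_i+r_j)·cross = 33.5·173.2500 = 5803.8750
edge 2: (19.5,27)→(19,34)  cross = 19.5·34 − 19·27 = 150.0000; (r_i+r_j)·cross = 38.5·150.0000 = 5775.0000
edge 3: (19,34)→(16,39.5)  cross = 19·39.5 − 16·34 = 206.5000; (r_i+r_j)·cross = 35·206.5000 = 7227.5000
edge 4: (16,39.5)→(9,23.5)  cross = 16·23.5 − 9·39.5 = 20.5000; (r_i+r_j)·cross = 25·20.5000 = 512.5000
Σcross = 315.7500 → A = |Σcross|/2 = 157.8750 mm²
Σ(r_i+r_j)·cross = 13925.3750 → first moment M = |Σ|/6 = 2320.8958
R_c = M/A = 2320.8958/157.8750 = 14.7008 mm
θ = 118° = 2.059489 rad
V = θ·R_c·A = 2.059489·14.7008·157.8750 = 4779.858 mm³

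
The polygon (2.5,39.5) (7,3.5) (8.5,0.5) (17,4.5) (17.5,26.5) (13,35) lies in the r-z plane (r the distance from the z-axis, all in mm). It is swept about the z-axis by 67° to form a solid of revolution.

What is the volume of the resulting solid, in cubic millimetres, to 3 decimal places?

Volume = 4952.382 mm³

Profile (r,z), 6 vertices: (2.5,39.5) (7,3.5) (8.5,0.5) (17,4.5) (17.5,26.5) (13,35)
edge 0: (2.5,39.5)→(7,3.5)  cross = 2.5·3.5 − 7·39.5 = -267.7500; (r_i+r_j)·cross = 9.5·-267.7500 = -2543.6250
edge 1: (7,3.5)→(8.5,0.5)  cross = 7·0.5 − 8.5·3.5 = -26.2500; (r_i+r_j)·cross = 15.5·-26.2500 = -406.8750
edge 2: (8.5,0.5)→(17,4.5)  cross = 8.5·4.5 − 17·0.5 = 29.7500; (r_i+r_j)·cross = 25.5·29.7500 = 758.6250
edge 3: (17,4.5)→(17.5,26.5)  cross = 17·26.5 − 17.5·4.5 = 371.7500; (r_i+r_j)·cross = 34.5·371.7500 = 12825.3750
edge 4: (17.5,26.5)→(13,35)  cross = 17.5·35 − 13·26.5 = 268.0000; (r_i+r_j)·cross = 30.5·268.0000 = 8174.0000
edge 5: (13,35)→(2.5,39.5)  cross = 13·39.5 − 2.5·35 = 426.0000; (r_i+r_j)·cross = 15.5·426.0000 = 6603.0000
Σcross = 801.5000 → A = |Σcross|/2 = 400.7500 mm²
Σ(r_i+r_j)·cross = 25410.5000 → first moment M = |Σ|/6 = 4235.0833
R_c = M/A = 4235.0833/400.7500 = 10.5679 mm
θ = 67° = 1.169371 rad
V = θ·R_c·A = 1.169371·10.5679·400.7500 = 4952.382 mm³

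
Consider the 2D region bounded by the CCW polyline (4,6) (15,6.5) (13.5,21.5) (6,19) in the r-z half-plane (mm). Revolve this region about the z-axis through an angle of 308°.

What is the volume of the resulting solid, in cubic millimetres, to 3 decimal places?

Volume = 6773.834 mm³

Profile (r,z), 4 vertices: (4,6) (15,6.5) (13.5,21.5) (6,19)
edge 0: (4,6)→(15,6.5)  cross = 4·6.5 − 15·6 = -64.0000; (r_i+r_j)·cross = 19·-64.0000 = -1216.0000
edge 1: (15,6.5)→(13.5,21.5)  cross = 15·21.5 − 13.5·6.5 = 234.7500; (r_i+r_j)·cross = 28.5·234.7500 = 6690.3750
edge 2: (13.5,21.5)→(6,19)  cross = 13.5·19 − 6·21.5 = 127.5000; (r_i+r_j)·cross = 19.5·127.5000 = 2486.2500
edge 3: (6,19)→(4,6)  cross = 6·6 − 4·19 = -40.0000; (r_i+r_j)·cross = 10·-40.0000 = -400.0000
Σcross = 258.2500 → A = |Σcross|/2 = 129.1250 mm²
Σ(r_i+r_j)·cross = 7560.6250 → first moment M = |Σ|/6 = 1260.1042
R_c = M/A = 1260.1042/129.1250 = 9.7588 mm
θ = 308° = 5.375614 rad
V = θ·R_c·A = 5.375614·9.7588·129.1250 = 6773.834 mm³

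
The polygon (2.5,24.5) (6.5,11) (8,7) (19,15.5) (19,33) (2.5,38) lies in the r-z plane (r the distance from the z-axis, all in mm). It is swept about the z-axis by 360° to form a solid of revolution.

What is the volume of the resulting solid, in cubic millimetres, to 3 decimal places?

Volume = 25311.288 mm³

Profile (r,z), 6 vertices: (2.5,24.5) (6.5,11) (8,7) (19,15.5) (19,33) (2.5,38)
edge 0: (2.5,24.5)→(6.5,11)  cross = 2.5·11 − 6.5·24.5 = -131.7500; (r_i+r_j)·cross = 9·-131.7500 = -1185.7500
edge 1: (6.5,11)→(8,7)  cross = 6.5·7 − 8·11 = -42.5000; (r_i+r_j)·cross = 14.5·-42.5000 = -616.2500
edge 2: (8,7)→(19,15.5)  cross = 8·15.5 − 19·7 = -9.0000; (r_i+r_j)·cross = 27·-9.0000 = -243.0000
edge 3: (19,15.5)→(19,33)  cross = 19·33 − 19·15.5 = 332.5000; (r_i+r_j)·cross = 38·332.5000 = 12635.0000
edge 4: (19,33)→(2.5,38)  cross = 19·38 − 2.5·33 = 639.5000; (r_i+r_j)·cross = 21.5·639.5000 = 13749.2500
edge 5: (2.5,38)→(2.5,24.5)  cross = 2.5·24.5 − 2.5·38 = -33.7500; (r_i+r_j)·cross = 5·-33.7500 = -168.7500
Σcross = 755.0000 → A = |Σcross|/2 = 377.5000 mm²
Σ(r_i+r_j)·cross = 24170.5000 → first moment M = |Σ|/6 = 4028.4167
R_c = M/A = 4028.4167/377.5000 = 10.6713 mm
θ = 360° = 6.283185 rad
V = θ·R_c·A = 6.283185·10.6713·377.5000 = 25311.288 mm³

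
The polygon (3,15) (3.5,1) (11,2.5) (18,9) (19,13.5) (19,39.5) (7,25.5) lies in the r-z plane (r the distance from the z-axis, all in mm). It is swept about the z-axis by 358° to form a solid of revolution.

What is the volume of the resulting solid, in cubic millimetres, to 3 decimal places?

Volume = 29513.354 mm³

Profile (r,z), 7 vertices: (3,15) (3.5,1) (11,2.5) (18,9) (19,13.5) (19,39.5) (7,25.5)
edge 0: (3,15)→(3.5,1)  cross = 3·1 − 3.5·15 = -49.5000; (r_i+r_j)·cross = 6.5·-49.5000 = -321.7500
edge 1: (3.5,1)→(11,2.5)  cross = 3.5·2.5 − 11·1 = -2.2500; (r_i+r_j)·cross = 14.5·-2.2500 = -32.6250
edge 2: (11,2.5)→(18,9)  cross = 11·9 − 18·2.5 = 54.0000; (r_i+r_j)·cross = 29·54.0000 = 1566.0000
edge 3: (18,9)→(19,13.5)  cross = 18·13.5 − 19·9 = 72.0000; (r_i+r_j)·cross = 37·72.0000 = 2664.0000
edge 4: (19,13.5)→(19,39.5)  cross = 19·39.5 − 19·13.5 = 494.0000; (r_i+r_j)·cross = 38·494.0000 = 18772.0000
edge 5: (19,39.5)→(7,25.5)  cross = 19·25.5 − 7·39.5 = 208.0000; (r_i+r_j)·cross = 26·208.0000 = 5408.0000
edge 6: (7,25.5)→(3,15)  cross = 7·15 − 3·25.5 = 28.5000; (r_i+r_j)·cross = 10·28.5000 = 285.0000
Σcross = 804.7500 → A = |Σcross|/2 = 402.3750 mm²
Σ(r_i+r_j)·cross = 28340.6250 → first moment M = |Σ|/6 = 4723.4375
R_c = M/A = 4723.4375/402.3750 = 11.7389 mm
θ = 358° = 6.248279 rad
V = θ·R_c·A = 6.248279·11.7389·402.3750 = 29513.354 mm³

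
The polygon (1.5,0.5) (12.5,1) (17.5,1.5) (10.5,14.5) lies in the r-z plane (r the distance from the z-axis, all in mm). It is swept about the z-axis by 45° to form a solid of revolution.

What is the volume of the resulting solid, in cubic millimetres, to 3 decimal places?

Profile (r,z), 4 vertices: (1.5,0.5) (12.5,1) (17.5,1.5) (10.5,14.5)
edge 0: (1.5,0.5)→(12.5,1)  cross = 1.5·1 − 12.5·0.5 = -4.7500; (r_i+r_j)·cross = 14·-4.7500 = -66.5000
edge 1: (12.5,1)→(17.5,1.5)  cross = 12.5·1.5 − 17.5·1 = 1.2500; (r_i+r_j)·cross = 30·1.2500 = 37.5000
edge 2: (17.5,1.5)→(10.5,14.5)  cross = 17.5·14.5 − 10.5·1.5 = 238.0000; (r_i+r_j)·cross = 28·238.0000 = 6664.0000
edge 3: (10.5,14.5)→(1.5,0.5)  cross = 10.5·0.5 − 1.5·14.5 = -16.5000; (r_i+r_j)·cross = 12·-16.5000 = -198.0000
Σcross = 218.0000 → A = |Σcross|/2 = 109.0000 mm²
Σ(r_i+r_j)·cross = 6437.0000 → first moment M = |Σ|/6 = 1072.8333
R_c = M/A = 1072.8333/109.0000 = 9.8425 mm
θ = 45° = 0.785398 rad
V = θ·R_c·A = 0.785398·9.8425·109.0000 = 842.601 mm³

Volume = 842.601 mm³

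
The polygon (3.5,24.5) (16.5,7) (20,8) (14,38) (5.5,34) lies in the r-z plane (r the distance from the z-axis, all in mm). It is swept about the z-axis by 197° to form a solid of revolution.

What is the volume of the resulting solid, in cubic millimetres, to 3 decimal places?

Volume = 11170.602 mm³

Profile (r,z), 5 vertices: (3.5,24.5) (16.5,7) (20,8) (14,38) (5.5,34)
edge 0: (3.5,24.5)→(16.5,7)  cross = 3.5·7 − 16.5·24.5 = -379.7500; (r_i+r_j)·cross = 20·-379.7500 = -7595.0000
edge 1: (16.5,7)→(20,8)  cross = 16.5·8 − 20·7 = -8.0000; (r_i+r_j)·cross = 36.5·-8.0000 = -292.0000
edge 2: (20,8)→(14,38)  cross = 20·38 − 14·8 = 648.0000; (r_i+r_j)·cross = 34·648.0000 = 22032.0000
edge 3: (14,38)→(5.5,34)  cross = 14·34 − 5.5·38 = 267.0000; (r_i+r_j)·cross = 19.5·267.0000 = 5206.5000
edge 4: (5.5,34)→(3.5,24.5)  cross = 5.5·24.5 − 3.5·34 = 15.7500; (r_i+r_j)·cross = 9·15.7500 = 141.7500
Σcross = 543.0000 → A = |Σcross|/2 = 271.5000 mm²
Σ(r_i+r_j)·cross = 19493.2500 → first moment M = |Σ|/6 = 3248.8750
R_c = M/A = 3248.8750/271.5000 = 11.9664 mm
θ = 197° = 3.438299 rad
V = θ·R_c·A = 3.438299·11.9664·271.5000 = 11170.602 mm³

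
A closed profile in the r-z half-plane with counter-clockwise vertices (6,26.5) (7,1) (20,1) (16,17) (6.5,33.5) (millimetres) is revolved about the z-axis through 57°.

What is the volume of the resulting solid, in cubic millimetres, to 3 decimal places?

Volume = 3016.659 mm³

Profile (r,z), 5 vertices: (6,26.5) (7,1) (20,1) (16,17) (6.5,33.5)
edge 0: (6,26.5)→(7,1)  cross = 6·1 − 7·26.5 = -179.5000; (r_i+r_j)·cross = 13·-179.5000 = -2333.5000
edge 1: (7,1)→(20,1)  cross = 7·1 − 20·1 = -13.0000; (r_i+r_j)·cross = 27·-13.0000 = -351.0000
edge 2: (20,1)→(16,17)  cross = 20·17 − 16·1 = 324.0000; (r_i+r_j)·cross = 36·324.0000 = 11664.0000
edge 3: (16,17)→(6.5,33.5)  cross = 16·33.5 − 6.5·17 = 425.5000; (r_i+r_j)·cross = 22.5·425.5000 = 9573.7500
edge 4: (6.5,33.5)→(6,26.5)  cross = 6.5·26.5 − 6·33.5 = -28.7500; (r_i+r_j)·cross = 12.5·-28.7500 = -359.3750
Σcross = 528.2500 → A = |Σcross|/2 = 264.1250 mm²
Σ(r_i+r_j)·cross = 18193.8750 → first moment M = |Σ|/6 = 3032.3125
R_c = M/A = 3032.3125/264.1250 = 11.4806 mm
θ = 57° = 0.994838 rad
V = θ·R_c·A = 0.994838·11.4806·264.1250 = 3016.659 mm³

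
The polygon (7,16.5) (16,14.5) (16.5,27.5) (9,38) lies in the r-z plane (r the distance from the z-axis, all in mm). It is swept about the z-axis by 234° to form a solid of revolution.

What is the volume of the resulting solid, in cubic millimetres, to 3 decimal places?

Volume = 7204.385 mm³

Profile (r,z), 4 vertices: (7,16.5) (16,14.5) (16.5,27.5) (9,38)
edge 0: (7,16.5)→(16,14.5)  cross = 7·14.5 − 16·16.5 = -162.5000; (r_i+r_j)·cross = 23·-162.5000 = -3737.5000
edge 1: (16,14.5)→(16.5,27.5)  cross = 16·27.5 − 16.5·14.5 = 200.7500; (r_i+r_j)·cross = 32.5·200.7500 = 6524.3750
edge 2: (16.5,27.5)→(9,38)  cross = 16.5·38 − 9·27.5 = 379.5000; (r_i+r_j)·cross = 25.5·379.5000 = 9677.2500
edge 3: (9,38)→(7,16.5)  cross = 9·16.5 − 7·38 = -117.5000; (r_i+r_j)·cross = 16·-117.5000 = -1880.0000
Σcross = 300.2500 → A = |Σcross|/2 = 150.1250 mm²
Σ(r_i+r_j)·cross = 10584.1250 → first moment M = |Σ|/6 = 1764.0208
R_c = M/A = 1764.0208/150.1250 = 11.7503 mm
θ = 234° = 4.084070 rad
V = θ·R_c·A = 4.084070·11.7503·150.1250 = 7204.385 mm³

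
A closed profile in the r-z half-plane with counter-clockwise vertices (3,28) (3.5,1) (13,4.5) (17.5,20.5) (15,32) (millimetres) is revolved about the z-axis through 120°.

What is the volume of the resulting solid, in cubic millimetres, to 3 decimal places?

Volume = 6699.446 mm³

Profile (r,z), 5 vertices: (3,28) (3.5,1) (13,4.5) (17.5,20.5) (15,32)
edge 0: (3,28)→(3.5,1)  cross = 3·1 − 3.5·28 = -95.0000; (r_i+r_j)·cross = 6.5·-95.0000 = -617.5000
edge 1: (3.5,1)→(13,4.5)  cross = 3.5·4.5 − 13·1 = 2.7500; (r_i+r_j)·cross = 16.5·2.7500 = 45.3750
edge 2: (13,4.5)→(17.5,20.5)  cross = 13·20.5 − 17.5·4.5 = 187.7500; (r_i+r_j)·cross = 30.5·187.7500 = 5726.3750
edge 3: (17.5,20.5)→(15,32)  cross = 17.5·32 − 15·20.5 = 252.5000; (r_i+r_j)·cross = 32.5·252.5000 = 8206.2500
edge 4: (15,32)→(3,28)  cross = 15·28 − 3·32 = 324.0000; (r_i+r_j)·cross = 18·324.0000 = 5832.0000
Σcross = 672.0000 → A = |Σcross|/2 = 336.0000 mm²
Σ(r_i+r_j)·cross = 19192.5000 → first moment M = |Σ|/6 = 3198.7500
R_c = M/A = 3198.7500/336.0000 = 9.5201 mm
θ = 120° = 2.094395 rad
V = θ·R_c·A = 2.094395·9.5201·336.0000 = 6699.446 mm³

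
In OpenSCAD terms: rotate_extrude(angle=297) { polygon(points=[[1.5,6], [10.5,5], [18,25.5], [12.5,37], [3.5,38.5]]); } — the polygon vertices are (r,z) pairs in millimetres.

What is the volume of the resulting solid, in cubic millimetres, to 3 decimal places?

Profile (r,z), 5 vertices: (1.5,6) (10.5,5) (18,25.5) (12.5,37) (3.5,38.5)
edge 0: (1.5,6)→(10.5,5)  cross = 1.5·5 − 10.5·6 = -55.5000; (r_i+r_j)·cross = 12·-55.5000 = -666.0000
edge 1: (10.5,5)→(18,25.5)  cross = 10.5·25.5 − 18·5 = 177.7500; (r_i+r_j)·cross = 28.5·177.7500 = 5065.8750
edge 2: (18,25.5)→(12.5,37)  cross = 18·37 − 12.5·25.5 = 347.2500; (r_i+r_j)·cross = 30.5·347.2500 = 10591.1250
edge 3: (12.5,37)→(3.5,38.5)  cross = 12.5·38.5 − 3.5·37 = 351.7500; (r_i+r_j)·cross = 16·351.7500 = 5628.0000
edge 4: (3.5,38.5)→(1.5,6)  cross = 3.5·6 − 1.5·38.5 = -36.7500; (r_i+r_j)·cross = 5·-36.7500 = -183.7500
Σcross = 784.5000 → A = |Σcross|/2 = 392.2500 mm²
Σ(r_i+r_j)·cross = 20435.2500 → first moment M = |Σ|/6 = 3405.8750
R_c = M/A = 3405.8750/392.2500 = 8.6829 mm
θ = 297° = 5.183628 rad
V = θ·R_c·A = 5.183628·8.6829·392.2500 = 17654.789 mm³

Volume = 17654.789 mm³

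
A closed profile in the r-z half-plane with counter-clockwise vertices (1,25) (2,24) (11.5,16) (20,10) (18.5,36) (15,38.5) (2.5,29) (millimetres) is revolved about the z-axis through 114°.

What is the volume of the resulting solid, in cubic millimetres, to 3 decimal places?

Profile (r,z), 7 vertices: (1,25) (2,24) (11.5,16) (20,10) (18.5,36) (15,38.5) (2.5,29)
edge 0: (1,25)→(2,24)  cross = 1·24 − 2·25 = -26.0000; (r_i+r_j)·cross = 3·-26.0000 = -78.0000
edge 1: (2,24)→(11.5,16)  cross = 2·16 − 11.5·24 = -244.0000; (r_i+r_j)·cross = 13.5·-244.0000 = -3294.0000
edge 2: (11.5,16)→(20,10)  cross = 11.5·10 − 20·16 = -205.0000; (r_i+r_j)·cross = 31.5·-205.0000 = -6457.5000
edge 3: (20,10)→(18.5,36)  cross = 20·36 − 18.5·10 = 535.0000; (r_i+r_j)·cross = 38.5·535.0000 = 20597.5000
edge 4: (18.5,36)→(15,38.5)  cross = 18.5·38.5 − 15·36 = 172.2500; (r_i+r_j)·cross = 33.5·172.2500 = 5770.3750
edge 5: (15,38.5)→(2.5,29)  cross = 15·29 − 2.5·38.5 = 338.7500; (r_i+r_j)·cross = 17.5·338.7500 = 5928.1250
edge 6: (2.5,29)→(1,25)  cross = 2.5·25 − 1·29 = 33.5000; (r_i+r_j)·cross = 3.5·33.5000 = 117.2500
Σcross = 604.5000 → A = |Σcross|/2 = 302.2500 mm²
Σ(r_i+r_j)·cross = 22583.7500 → first moment M = |Σ|/6 = 3763.9583
R_c = M/A = 3763.9583/302.2500 = 12.4531 mm
θ = 114° = 1.989675 rad
V = θ·R_c·A = 1.989675·12.4531·302.2500 = 7489.055 mm³

Volume = 7489.055 mm³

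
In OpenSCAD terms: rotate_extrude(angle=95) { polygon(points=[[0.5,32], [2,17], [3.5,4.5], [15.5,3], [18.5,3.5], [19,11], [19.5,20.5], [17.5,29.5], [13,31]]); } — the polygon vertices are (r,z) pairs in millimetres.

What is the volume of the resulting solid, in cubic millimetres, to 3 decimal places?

Volume = 7891.550 mm³

Profile (r,z), 9 vertices: (0.5,32) (2,17) (3.5,4.5) (15.5,3) (18.5,3.5) (19,11) (19.5,20.5) (17.5,29.5) (13,31)
edge 0: (0.5,32)→(2,17)  cross = 0.5·17 − 2·32 = -55.5000; (r_i+r_j)·cross = 2.5·-55.5000 = -138.7500
edge 1: (2,17)→(3.5,4.5)  cross = 2·4.5 − 3.5·17 = -50.5000; (r_i+r_j)·cross = 5.5·-50.5000 = -277.7500
edge 2: (3.5,4.5)→(15.5,3)  cross = 3.5·3 − 15.5·4.5 = -59.2500; (r_i+r_j)·cross = 19·-59.2500 = -1125.7500
edge 3: (15.5,3)→(18.5,3.5)  cross = 15.5·3.5 − 18.5·3 = -1.2500; (r_i+r_j)·cross = 34·-1.2500 = -42.5000
edge 4: (18.5,3.5)→(19,11)  cross = 18.5·11 − 19·3.5 = 137.0000; (r_i+r_j)·cross = 37.5·137.0000 = 5137.5000
edge 5: (19,11)→(19.5,20.5)  cross = 19·20.5 − 19.5·11 = 175.0000; (r_i+r_j)·cross = 38.5·175.0000 = 6737.5000
edge 6: (19.5,20.5)→(17.5,29.5)  cross = 19.5·29.5 − 17.5·20.5 = 216.5000; (r_i+r_j)·cross = 37·216.5000 = 8010.5000
edge 7: (17.5,29.5)→(13,31)  cross = 17.5·31 − 13·29.5 = 159.0000; (r_i+r_j)·cross = 30.5·159.0000 = 4849.5000
edge 8: (13,31)→(0.5,32)  cross = 13·32 − 0.5·31 = 400.5000; (r_i+r_j)·cross = 13.5·400.5000 = 5406.7500
Σcross = 921.5000 → A = |Σcross|/2 = 460.7500 mm²
Σ(r_i+r_j)·cross = 28557.0000 → first moment M = |Σ|/6 = 4759.5000
R_c = M/A = 4759.5000/460.7500 = 10.3299 mm
θ = 95° = 1.658063 rad
V = θ·R_c·A = 1.658063·10.3299·460.7500 = 7891.550 mm³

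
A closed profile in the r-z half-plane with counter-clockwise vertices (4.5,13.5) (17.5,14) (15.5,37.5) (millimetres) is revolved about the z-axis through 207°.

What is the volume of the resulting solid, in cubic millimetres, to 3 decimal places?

Profile (r,z), 3 vertices: (4.5,13.5) (17.5,14) (15.5,37.5)
edge 0: (4.5,13.5)→(17.5,14)  cross = 4.5·14 − 17.5·13.5 = -173.2500; (r_i+r_j)·cross = 22·-173.2500 = -3811.5000
edge 1: (17.5,14)→(15.5,37.5)  cross = 17.5·37.5 − 15.5·14 = 439.2500; (r_i+r_j)·cross = 33·439.2500 = 14495.2500
edge 2: (15.5,37.5)→(4.5,13.5)  cross = 15.5·13.5 − 4.5·37.5 = 40.5000; (r_i+r_j)·cross = 20·40.5000 = 810.0000
Σcross = 306.5000 → A = |Σcross|/2 = 153.2500 mm²
Σ(r_i+r_j)·cross = 11493.7500 → first moment M = |Σ|/6 = 1915.6250
R_c = M/A = 1915.6250/153.2500 = 12.5000 mm
θ = 207° = 3.612832 rad
V = θ·R_c·A = 3.612832·12.5000·153.2500 = 6920.830 mm³

Volume = 6920.830 mm³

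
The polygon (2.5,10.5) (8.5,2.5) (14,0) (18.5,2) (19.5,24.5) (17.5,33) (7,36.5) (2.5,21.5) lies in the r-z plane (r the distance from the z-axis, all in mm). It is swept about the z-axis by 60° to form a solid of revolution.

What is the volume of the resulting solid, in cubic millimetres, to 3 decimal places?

Profile (r,z), 8 vertices: (2.5,10.5) (8.5,2.5) (14,0) (18.5,2) (19.5,24.5) (17.5,33) (7,36.5) (2.5,21.5)
edge 0: (2.5,10.5)→(8.5,2.5)  cross = 2.5·2.5 − 8.5·10.5 = -83.0000; (r_i+r_j)·cross = 11·-83.0000 = -913.0000
edge 1: (8.5,2.5)→(14,0)  cross = 8.5·0 − 14·2.5 = -35.0000; (r_i+r_j)·cross = 22.5·-35.0000 = -787.5000
edge 2: (14,0)→(18.5,2)  cross = 14·2 − 18.5·0 = 28.0000; (r_i+r_j)·cross = 32.5·28.0000 = 910.0000
edge 3: (18.5,2)→(19.5,24.5)  cross = 18.5·24.5 − 19.5·2 = 414.2500; (r_i+r_j)·cross = 38·414.2500 = 15741.5000
edge 4: (19.5,24.5)→(17.5,33)  cross = 19.5·33 − 17.5·24.5 = 214.7500; (r_i+r_j)·cross = 37·214.7500 = 7945.7500
edge 5: (17.5,33)→(7,36.5)  cross = 17.5·36.5 − 7·33 = 407.7500; (r_i+r_j)·cross = 24.5·407.7500 = 9989.8750
edge 6: (7,36.5)→(2.5,21.5)  cross = 7·21.5 − 2.5·36.5 = 59.2500; (r_i+r_j)·cross = 9.5·59.2500 = 562.8750
edge 7: (2.5,21.5)→(2.5,10.5)  cross = 2.5·10.5 − 2.5·21.5 = -27.5000; (r_i+r_j)·cross = 5·-27.5000 = -137.5000
Σcross = 978.5000 → A = |Σcross|/2 = 489.2500 mm²
Σ(r_i+r_j)·cross = 33312.0000 → first moment M = |Σ|/6 = 5552.0000
R_c = M/A = 5552.0000/489.2500 = 11.3480 mm
θ = 60° = 1.047198 rad
V = θ·R_c·A = 1.047198·11.3480·489.2500 = 5814.041 mm³

Volume = 5814.041 mm³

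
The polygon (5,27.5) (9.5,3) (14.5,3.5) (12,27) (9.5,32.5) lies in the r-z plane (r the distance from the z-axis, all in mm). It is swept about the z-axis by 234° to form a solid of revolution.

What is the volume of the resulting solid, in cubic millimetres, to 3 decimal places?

Profile (r,z), 5 vertices: (5,27.5) (9.5,3) (14.5,3.5) (12,27) (9.5,32.5)
edge 0: (5,27.5)→(9.5,3)  cross = 5·3 − 9.5·27.5 = -246.2500; (r_i+r_j)·cross = 14.5·-246.2500 = -3570.6250
edge 1: (9.5,3)→(14.5,3.5)  cross = 9.5·3.5 − 14.5·3 = -10.2500; (r_i+r_j)·cross = 24·-10.2500 = -246.0000
edge 2: (14.5,3.5)→(12,27)  cross = 14.5·27 − 12·3.5 = 349.5000; (r_i+r_j)·cross = 26.5·349.5000 = 9261.7500
edge 3: (12,27)→(9.5,32.5)  cross = 12·32.5 − 9.5·27 = 133.5000; (r_i+r_j)·cross = 21.5·133.5000 = 2870.2500
edge 4: (9.5,32.5)→(5,27.5)  cross = 9.5·27.5 − 5·32.5 = 98.7500; (r_i+r_j)·cross = 14.5·98.7500 = 1431.8750
Σcross = 325.2500 → A = |Σcross|/2 = 162.6250 mm²
Σ(r_i+r_j)·cross = 9747.2500 → first moment M = |Σ|/6 = 1624.5417
R_c = M/A = 1624.5417/162.6250 = 9.9895 mm
θ = 234° = 4.084070 rad
V = θ·R_c·A = 4.084070·9.9895·162.6250 = 6634.743 mm³

Volume = 6634.743 mm³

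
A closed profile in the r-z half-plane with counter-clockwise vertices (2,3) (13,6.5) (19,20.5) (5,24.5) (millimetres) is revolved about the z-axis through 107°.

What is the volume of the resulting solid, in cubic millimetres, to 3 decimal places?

Profile (r,z), 4 vertices: (2,3) (13,6.5) (19,20.5) (5,24.5)
edge 0: (2,3)→(13,6.5)  cross = 2·6.5 − 13·3 = -26.0000; (r_i+r_j)·cross = 15·-26.0000 = -390.0000
edge 1: (13,6.5)→(19,20.5)  cross = 13·20.5 − 19·6.5 = 143.0000; (r_i+r_j)·cross = 32·143.0000 = 4576.0000
edge 2: (19,20.5)→(5,24.5)  cross = 19·24.5 − 5·20.5 = 363.0000; (r_i+r_j)·cross = 24·363.0000 = 8712.0000
edge 3: (5,24.5)→(2,3)  cross = 5·3 − 2·24.5 = -34.0000; (r_i+r_j)·cross = 7·-34.0000 = -238.0000
Σcross = 446.0000 → A = |Σcross|/2 = 223.0000 mm²
Σ(r_i+r_j)·cross = 12660.0000 → first moment M = |Σ|/6 = 2110.0000
R_c = M/A = 2110.0000/223.0000 = 9.4619 mm
θ = 107° = 1.867502 rad
V = θ·R_c·A = 1.867502·9.4619·223.0000 = 3940.430 mm³

Volume = 3940.430 mm³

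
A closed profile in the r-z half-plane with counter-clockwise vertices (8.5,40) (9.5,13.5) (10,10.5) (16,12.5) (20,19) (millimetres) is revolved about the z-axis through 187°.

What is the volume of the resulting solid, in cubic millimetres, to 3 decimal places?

Profile (r,z), 5 vertices: (8.5,40) (9.5,13.5) (10,10.5) (16,12.5) (20,19)
edge 0: (8.5,40)→(9.5,13.5)  cross = 8.5·13.5 − 9.5·40 = -265.2500; (r_i+r_j)·cross = 18·-265.2500 = -4774.5000
edge 1: (9.5,13.5)→(10,10.5)  cross = 9.5·10.5 − 10·13.5 = -35.2500; (r_i+r_j)·cross = 19.5·-35.2500 = -687.3750
edge 2: (10,10.5)→(16,12.5)  cross = 10·12.5 − 16·10.5 = -43.0000; (r_i+r_j)·cross = 26·-43.0000 = -1118.0000
edge 3: (16,12.5)→(20,19)  cross = 16·19 − 20·12.5 = 54.0000; (r_i+r_j)·cross = 36·54.0000 = 1944.0000
edge 4: (20,19)→(8.5,40)  cross = 20·40 − 8.5·19 = 638.5000; (r_i+r_j)·cross = 28.5·638.5000 = 18197.2500
Σcross = 349.0000 → A = |Σcross|/2 = 174.5000 mm²
Σ(r_i+r_j)·cross = 13561.3750 → first moment M = |Σ|/6 = 2260.2292
R_c = M/A = 2260.2292/174.5000 = 12.9526 mm
θ = 187° = 3.263766 rad
V = θ·R_c·A = 3.263766·12.9526·174.5000 = 7376.858 mm³

Volume = 7376.858 mm³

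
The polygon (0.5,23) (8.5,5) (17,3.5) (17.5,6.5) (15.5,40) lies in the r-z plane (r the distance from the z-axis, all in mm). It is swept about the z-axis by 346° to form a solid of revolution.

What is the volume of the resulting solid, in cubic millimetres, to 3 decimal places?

Profile (r,z), 5 vertices: (0.5,23) (8.5,5) (17,3.5) (17.5,6.5) (15.5,40)
edge 0: (0.5,23)→(8.5,5)  cross = 0.5·5 − 8.5·23 = -193.0000; (r_i+r_j)·cross = 9·-193.0000 = -1737.0000
edge 1: (8.5,5)→(17,3.5)  cross = 8.5·3.5 − 17·5 = -55.2500; (r_i+r_j)·cross = 25.5·-55.2500 = -1408.8750
edge 2: (17,3.5)→(17.5,6.5)  cross = 17·6.5 − 17.5·3.5 = 49.2500; (r_i+r_j)·cross = 34.5·49.2500 = 1699.1250
edge 3: (17.5,6.5)→(15.5,40)  cross = 17.5·40 − 15.5·6.5 = 599.2500; (r_i+r_j)·cross = 33·599.2500 = 19775.2500
edge 4: (15.5,40)→(0.5,23)  cross = 15.5·23 − 0.5·40 = 336.5000; (r_i+r_j)·cross = 16·336.5000 = 5384.0000
Σcross = 736.7500 → A = |Σcross|/2 = 368.3750 mm²
Σ(r_i+r_j)·cross = 23712.5000 → first moment M = |Σ|/6 = 3952.0833
R_c = M/A = 3952.0833/368.3750 = 10.7284 mm
θ = 346° = 6.038839 rad
V = θ·R_c·A = 6.038839·10.7284·368.3750 = 23865.996 mm³

Volume = 23865.996 mm³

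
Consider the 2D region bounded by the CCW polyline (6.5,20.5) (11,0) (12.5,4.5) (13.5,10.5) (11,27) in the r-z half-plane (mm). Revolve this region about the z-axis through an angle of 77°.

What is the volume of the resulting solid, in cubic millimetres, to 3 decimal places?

Volume = 1349.615 mm³

Profile (r,z), 5 vertices: (6.5,20.5) (11,0) (12.5,4.5) (13.5,10.5) (11,27)
edge 0: (6.5,20.5)→(11,0)  cross = 6.5·0 − 11·20.5 = -225.5000; (r_i+r_j)·cross = 17.5·-225.5000 = -3946.2500
edge 1: (11,0)→(12.5,4.5)  cross = 11·4.5 − 12.5·0 = 49.5000; (r_i+r_j)·cross = 23.5·49.5000 = 1163.2500
edge 2: (12.5,4.5)→(13.5,10.5)  cross = 12.5·10.5 − 13.5·4.5 = 70.5000; (r_i+r_j)·cross = 26·70.5000 = 1833.0000
edge 3: (13.5,10.5)→(11,27)  cross = 13.5·27 − 11·10.5 = 249.0000; (r_i+r_j)·cross = 24.5·249.0000 = 6100.5000
edge 4: (11,27)→(6.5,20.5)  cross = 11·20.5 − 6.5·27 = 50.0000; (r_i+r_j)·cross = 17.5·50.0000 = 875.0000
Σcross = 193.5000 → A = |Σcross|/2 = 96.7500 mm²
Σ(r_i+r_j)·cross = 6025.5000 → first moment M = |Σ|/6 = 1004.2500
R_c = M/A = 1004.2500/96.7500 = 10.3798 mm
θ = 77° = 1.343904 rad
V = θ·R_c·A = 1.343904·10.3798·96.7500 = 1349.615 mm³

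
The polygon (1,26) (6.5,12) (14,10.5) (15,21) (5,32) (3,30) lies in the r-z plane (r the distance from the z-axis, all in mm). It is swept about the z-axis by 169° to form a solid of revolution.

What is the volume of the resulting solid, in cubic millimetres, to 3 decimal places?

Profile (r,z), 6 vertices: (1,26) (6.5,12) (14,10.5) (15,21) (5,32) (3,30)
edge 0: (1,26)→(6.5,12)  cross = 1·12 − 6.5·26 = -157.0000; (r_i+r_j)·cross = 7.5·-157.0000 = -1177.5000
edge 1: (6.5,12)→(14,10.5)  cross = 6.5·10.5 − 14·12 = -99.7500; (r_i+r_j)·cross = 20.5·-99.7500 = -2044.8750
edge 2: (14,10.5)→(15,21)  cross = 14·21 − 15·10.5 = 136.5000; (r_i+r_j)·cross = 29·136.5000 = 3958.5000
edge 3: (15,21)→(5,32)  cross = 15·32 − 5·21 = 375.0000; (r_i+r_j)·cross = 20·375.0000 = 7500.0000
edge 4: (5,32)→(3,30)  cross = 5·30 − 3·32 = 54.0000; (r_i+r_j)·cross = 8·54.0000 = 432.0000
edge 5: (3,30)→(1,26)  cross = 3·26 − 1·30 = 48.0000; (r_i+r_j)·cross = 4·48.0000 = 192.0000
Σcross = 356.7500 → A = |Σcross|/2 = 178.3750 mm²
Σ(r_i+r_j)·cross = 8860.1250 → first moment M = |Σ|/6 = 1476.6875
R_c = M/A = 1476.6875/178.3750 = 8.2786 mm
θ = 169° = 2.949606 rad
V = θ·R_c·A = 2.949606·8.2786·178.3750 = 4355.647 mm³

Volume = 4355.647 mm³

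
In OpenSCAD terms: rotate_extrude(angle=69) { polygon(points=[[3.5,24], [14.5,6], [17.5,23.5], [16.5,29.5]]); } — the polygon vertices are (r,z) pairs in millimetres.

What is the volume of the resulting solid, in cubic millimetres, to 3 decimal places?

Profile (r,z), 4 vertices: (3.5,24) (14.5,6) (17.5,23.5) (16.5,29.5)
edge 0: (3.5,24)→(14.5,6)  cross = 3.5·6 − 14.5·24 = -327.0000; (r_i+r_j)·cross = 18·-327.0000 = -5886.0000
edge 1: (14.5,6)→(17.5,23.5)  cross = 14.5·23.5 − 17.5·6 = 235.7500; (r_i+r_j)·cross = 32·235.7500 = 7544.0000
edge 2: (17.5,23.5)→(16.5,29.5)  cross = 17.5·29.5 − 16.5·23.5 = 128.5000; (r_i+r_j)·cross = 34·128.5000 = 4369.0000
edge 3: (16.5,29.5)→(3.5,24)  cross = 16.5·24 − 3.5·29.5 = 292.7500; (r_i+r_j)·cross = 20·292.7500 = 5855.0000
Σcross = 330.0000 → A = |Σcross|/2 = 165.0000 mm²
Σ(r_i+r_j)·cross = 11882.0000 → first moment M = |Σ|/6 = 1980.3333
R_c = M/A = 1980.3333/165.0000 = 12.0020 mm
θ = 69° = 1.204277 rad
V = θ·R_c·A = 1.204277·12.0020·165.0000 = 2384.870 mm³

Volume = 2384.870 mm³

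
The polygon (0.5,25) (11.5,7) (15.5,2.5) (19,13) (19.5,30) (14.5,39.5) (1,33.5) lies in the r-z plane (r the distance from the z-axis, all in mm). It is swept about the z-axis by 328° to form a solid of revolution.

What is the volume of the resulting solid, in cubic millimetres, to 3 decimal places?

Volume = 28876.001 mm³

Profile (r,z), 7 vertices: (0.5,25) (11.5,7) (15.5,2.5) (19,13) (19.5,30) (14.5,39.5) (1,33.5)
edge 0: (0.5,25)→(11.5,7)  cross = 0.5·7 − 11.5·25 = -284.0000; (r_i+r_j)·cross = 12·-284.0000 = -3408.0000
edge 1: (11.5,7)→(15.5,2.5)  cross = 11.5·2.5 − 15.5·7 = -79.7500; (r_i+r_j)·cross = 27·-79.7500 = -2153.2500
edge 2: (15.5,2.5)→(19,13)  cross = 15.5·13 − 19·2.5 = 154.0000; (r_i+r_j)·cross = 34.5·154.0000 = 5313.0000
edge 3: (19,13)→(19.5,30)  cross = 19·30 − 19.5·13 = 316.5000; (r_i+r_j)·cross = 38.5·316.5000 = 12185.2500
edge 4: (19.5,30)→(14.5,39.5)  cross = 19.5·39.5 − 14.5·30 = 335.2500; (r_i+r_j)·cross = 34·335.2500 = 11398.5000
edge 5: (14.5,39.5)→(1,33.5)  cross = 14.5·33.5 − 1·39.5 = 446.2500; (r_i+r_j)·cross = 15.5·446.2500 = 6916.8750
edge 6: (1,33.5)→(0.5,25)  cross = 1·25 − 0.5·33.5 = 8.2500; (r_i+r_j)·cross = 1.5·8.2500 = 12.3750
Σcross = 896.5000 → A = |Σcross|/2 = 448.2500 mm²
Σ(r_i+r_j)·cross = 30264.7500 → first moment M = |Σ|/6 = 5044.1250
R_c = M/A = 5044.1250/448.2500 = 11.2529 mm
θ = 328° = 5.724680 rad
V = θ·R_c·A = 5.724680·11.2529·448.2500 = 28876.001 mm³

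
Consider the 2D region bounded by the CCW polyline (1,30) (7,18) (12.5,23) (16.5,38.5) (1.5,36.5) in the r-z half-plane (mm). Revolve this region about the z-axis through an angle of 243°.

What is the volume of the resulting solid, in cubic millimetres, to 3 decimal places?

Volume = 7060.808 mm³

Profile (r,z), 5 vertices: (1,30) (7,18) (12.5,23) (16.5,38.5) (1.5,36.5)
edge 0: (1,30)→(7,18)  cross = 1·18 − 7·30 = -192.0000; (r_i+r_j)·cross = 8·-192.0000 = -1536.0000
edge 1: (7,18)→(12.5,23)  cross = 7·23 − 12.5·18 = -64.0000; (r_i+r_j)·cross = 19.5·-64.0000 = -1248.0000
edge 2: (12.5,23)→(16.5,38.5)  cross = 12.5·38.5 − 16.5·23 = 101.7500; (r_i+r_j)·cross = 29·101.7500 = 2950.7500
edge 3: (16.5,38.5)→(1.5,36.5)  cross = 16.5·36.5 − 1.5·38.5 = 544.5000; (r_i+r_j)·cross = 18·544.5000 = 9801.0000
edge 4: (1.5,36.5)→(1,30)  cross = 1.5·30 − 1·36.5 = 8.5000; (r_i+r_j)·cross = 2.5·8.5000 = 21.2500
Σcross = 398.7500 → A = |Σcross|/2 = 199.3750 mm²
Σ(r_i+r_j)·cross = 9989.0000 → first moment M = |Σ|/6 = 1664.8333
R_c = M/A = 1664.8333/199.3750 = 8.3503 mm
θ = 243° = 4.241150 rad
V = θ·R_c·A = 4.241150·8.3503·199.3750 = 7060.808 mm³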